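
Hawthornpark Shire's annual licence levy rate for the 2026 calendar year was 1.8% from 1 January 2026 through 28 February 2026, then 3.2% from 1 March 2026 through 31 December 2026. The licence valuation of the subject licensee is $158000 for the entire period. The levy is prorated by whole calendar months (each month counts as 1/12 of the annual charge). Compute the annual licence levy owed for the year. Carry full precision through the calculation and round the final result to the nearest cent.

$4687.33

1 January – 28 February 2026: 2 months at 1.8% → $158000 × 1.8% × 2/12 = $474.0000
1 March – 31 December 2026: 10 months at 3.2% → $158000 × 3.2% × 10/12 = $4213.3333
Total = $4687.3333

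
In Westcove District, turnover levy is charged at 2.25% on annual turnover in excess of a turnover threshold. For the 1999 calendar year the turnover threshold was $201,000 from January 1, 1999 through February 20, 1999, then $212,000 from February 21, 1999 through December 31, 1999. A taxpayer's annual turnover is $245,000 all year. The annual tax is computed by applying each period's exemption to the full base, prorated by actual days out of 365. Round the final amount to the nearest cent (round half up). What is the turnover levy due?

$777.08

January 1 – February 20, 1999: 51 days, exemption $201,000 → ($245,000 − $201,000) × 2.25% × 51/365 = $138.3288
February 21 – December 31, 1999: 314 days, exemption $212,000 → ($245,000 − $212,000) × 2.25% × 314/365 = $638.7534
Total = $777.0822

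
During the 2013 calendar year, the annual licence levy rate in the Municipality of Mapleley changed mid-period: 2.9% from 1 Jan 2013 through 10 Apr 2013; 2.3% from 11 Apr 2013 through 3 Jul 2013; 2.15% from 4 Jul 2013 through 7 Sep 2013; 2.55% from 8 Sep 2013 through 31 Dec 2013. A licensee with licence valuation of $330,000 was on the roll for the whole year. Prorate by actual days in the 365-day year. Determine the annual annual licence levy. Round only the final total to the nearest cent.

1 Jan – 10 Apr 2013: 100 days at 2.9% → $330,000 × 2.9% × 100/365 = $2,621.9178
11 Apr – 3 Jul 2013: 84 days at 2.3% → $330,000 × 2.3% × 84/365 = $1,746.7397
4 Jul – 7 Sep 2013: 66 days at 2.15% → $330,000 × 2.15% × 66/365 = $1,282.9315
8 Sep – 31 Dec 2013: 115 days at 2.55% → $330,000 × 2.55% × 115/365 = $2,651.3014
Total = $8,302.8904

$8,302.89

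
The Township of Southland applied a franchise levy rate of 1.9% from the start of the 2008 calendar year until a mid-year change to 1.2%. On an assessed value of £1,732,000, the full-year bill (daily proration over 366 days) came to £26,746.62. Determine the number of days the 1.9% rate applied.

180 days

Let d = days at the first rate; then 366 − d days at the second rate.
£1,732,000 × [1.9%·d + 1.2%·(366−d)] / 366 = £26,746.62
Solving gives d = 180, so the new rate took effect on 29 Jun 2008.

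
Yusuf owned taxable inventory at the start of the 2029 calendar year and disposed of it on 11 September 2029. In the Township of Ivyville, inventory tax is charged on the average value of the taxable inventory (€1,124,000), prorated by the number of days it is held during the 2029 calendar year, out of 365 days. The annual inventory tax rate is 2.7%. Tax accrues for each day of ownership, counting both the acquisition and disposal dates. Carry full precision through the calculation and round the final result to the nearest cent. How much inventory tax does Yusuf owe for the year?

€21,118.88

Days held (1 January – 11 September 2029): 254 out of 365
Tax = €1,124,000 × 2.7% × 254/365 = €21,118.8822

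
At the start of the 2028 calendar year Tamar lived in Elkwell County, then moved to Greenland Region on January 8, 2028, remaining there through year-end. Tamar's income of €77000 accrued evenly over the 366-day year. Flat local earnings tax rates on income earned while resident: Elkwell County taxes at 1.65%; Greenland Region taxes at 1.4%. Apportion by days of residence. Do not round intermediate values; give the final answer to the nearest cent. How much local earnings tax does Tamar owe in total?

€1081.68

Elkwell County, January 1 – January 7, 2028: 7 days → €77000 × 1.65% × 7/366 = €24.2992
Greenland Region, January 8 – December 31, 2028: 359 days → €77000 × 1.4% × 359/366 = €1057.3825
Total = €1081.6817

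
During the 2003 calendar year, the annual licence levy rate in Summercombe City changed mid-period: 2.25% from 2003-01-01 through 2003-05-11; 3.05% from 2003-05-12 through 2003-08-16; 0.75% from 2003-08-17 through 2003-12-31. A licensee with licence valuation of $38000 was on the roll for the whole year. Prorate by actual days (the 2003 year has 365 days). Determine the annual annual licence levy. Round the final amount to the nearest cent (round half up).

$721.84

2003-01-01 to 2003-05-11: 131 days at 2.25% → $38000 × 2.25% × 131/365 = $306.8630
2003-05-12 to 2003-08-16: 97 days at 3.05% → $38000 × 3.05% × 97/365 = $308.0082
2003-08-17 to 2003-12-31: 137 days at 0.75% → $38000 × 0.75% × 137/365 = $106.9726
Total = $721.8438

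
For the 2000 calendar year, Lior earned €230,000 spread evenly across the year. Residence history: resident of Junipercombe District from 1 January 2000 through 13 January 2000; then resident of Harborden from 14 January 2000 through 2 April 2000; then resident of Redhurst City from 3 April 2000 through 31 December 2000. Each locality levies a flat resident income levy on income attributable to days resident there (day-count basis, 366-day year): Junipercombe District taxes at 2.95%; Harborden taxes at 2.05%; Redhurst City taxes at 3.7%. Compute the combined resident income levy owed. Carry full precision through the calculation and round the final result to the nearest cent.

Junipercombe District, 1 January – 13 January 2000: 13 days → €230,000 × 2.95% × 13/366 = €240.9973
Harborden, 14 January – 2 April 2000: 80 days → €230,000 × 2.05% × 80/366 = €1,030.6011
Redhurst City, 3 April – 31 December 2000: 273 days → €230,000 × 3.7% × 273/366 = €6,347.6230
Total = €7,619.2213

€7,619.22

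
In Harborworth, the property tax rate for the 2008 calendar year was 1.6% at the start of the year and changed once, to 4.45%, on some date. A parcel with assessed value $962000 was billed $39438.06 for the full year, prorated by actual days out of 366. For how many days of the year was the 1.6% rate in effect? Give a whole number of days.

Let d = days at the first rate; then 366 − d days at the second rate.
$962000 × [1.6%·d + 4.45%·(366−d)] / 366 = $39438.06
Solving gives d = 45, so the new rate took effect on February 15, 2008.

45 days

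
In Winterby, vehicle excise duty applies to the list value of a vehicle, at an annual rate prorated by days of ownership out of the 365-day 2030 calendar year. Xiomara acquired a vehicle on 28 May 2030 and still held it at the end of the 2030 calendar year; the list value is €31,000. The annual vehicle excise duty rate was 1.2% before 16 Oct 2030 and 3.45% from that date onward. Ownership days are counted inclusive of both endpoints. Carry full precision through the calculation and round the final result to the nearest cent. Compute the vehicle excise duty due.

28 May – 15 Oct 2030: 141 days at 1.2% → €31,000 × 1.2% × 141/365 = €143.7041
16 Oct – 31 Dec 2030: 77 days at 3.45% → €31,000 × 3.45% × 77/365 = €225.6205
Total = €369.3247

€369.32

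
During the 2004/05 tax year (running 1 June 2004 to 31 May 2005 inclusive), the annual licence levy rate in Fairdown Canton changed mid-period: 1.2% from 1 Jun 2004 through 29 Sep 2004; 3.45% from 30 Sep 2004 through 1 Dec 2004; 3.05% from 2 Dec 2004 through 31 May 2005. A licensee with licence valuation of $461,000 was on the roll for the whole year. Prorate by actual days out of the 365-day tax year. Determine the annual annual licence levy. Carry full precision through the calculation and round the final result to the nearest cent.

$11,551.52

1 Jun – 29 Sep 2004: 121 days at 1.2% → $461,000 × 1.2% × 121/365 = $1,833.8959
30 Sep – 1 Dec 2004: 63 days at 3.45% → $461,000 × 3.45% × 63/365 = $2,745.1603
2 Dec 2004 – 31 May 2005: 181 days at 3.05% → $461,000 × 3.05% × 181/365 = $6,972.4671
Total = $11,551.5233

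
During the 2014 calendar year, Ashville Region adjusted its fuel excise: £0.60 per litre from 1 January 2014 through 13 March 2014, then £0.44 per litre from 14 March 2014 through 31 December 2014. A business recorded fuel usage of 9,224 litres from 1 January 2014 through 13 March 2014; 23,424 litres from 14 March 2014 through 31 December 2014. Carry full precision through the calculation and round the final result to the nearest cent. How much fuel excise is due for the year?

£15,840.96

1 January – 13 March 2014: 9,224 litres at £0.60/litre → £5,534.40
14 March – 31 December 2014: 23,424 litres at £0.44/litre → £10,306.56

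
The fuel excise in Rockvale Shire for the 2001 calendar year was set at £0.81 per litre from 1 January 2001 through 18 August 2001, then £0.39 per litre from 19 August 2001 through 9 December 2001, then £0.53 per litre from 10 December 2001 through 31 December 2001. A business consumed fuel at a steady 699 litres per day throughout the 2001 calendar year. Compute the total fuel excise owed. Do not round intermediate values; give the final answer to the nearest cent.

£169178.97

1 January – 18 August 2001: 230 days × 699 litres/day = 160,770 litres at £0.81/litre → £130223.70
19 August – 9 December 2001: 113 days × 699 litres/day = 78,987 litres at £0.39/litre → £30804.93
10 December – 31 December 2001: 22 days × 699 litres/day = 15,378 litres at £0.53/litre → £8150.34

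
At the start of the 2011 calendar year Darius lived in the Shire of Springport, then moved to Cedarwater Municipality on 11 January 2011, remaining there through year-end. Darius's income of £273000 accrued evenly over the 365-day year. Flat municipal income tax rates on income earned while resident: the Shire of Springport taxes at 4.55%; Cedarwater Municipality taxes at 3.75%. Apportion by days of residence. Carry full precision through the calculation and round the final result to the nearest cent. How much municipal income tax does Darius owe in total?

The Shire of Springport, 1 January – 10 January 2011: 10 days → £273000 × 4.55% × 10/365 = £340.3151
Cedarwater Municipality, 11 January – 31 December 2011: 355 days → £273000 × 3.75% × 355/365 = £9957.0205
Total = £10297.3356

£10297.34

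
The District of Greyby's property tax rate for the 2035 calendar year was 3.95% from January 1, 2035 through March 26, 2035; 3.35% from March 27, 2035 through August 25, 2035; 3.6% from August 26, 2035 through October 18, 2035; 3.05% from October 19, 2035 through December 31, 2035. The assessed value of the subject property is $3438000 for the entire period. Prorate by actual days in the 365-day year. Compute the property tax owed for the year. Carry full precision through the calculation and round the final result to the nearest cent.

$119157.31

January 1 – March 26, 2035: 85 days at 3.95% → $3438000 × 3.95% × 85/365 = $31624.8904
March 27 – August 25, 2035: 152 days at 3.35% → $3438000 × 3.35% × 152/365 = $47962.4548
August 26 – October 18, 2035: 54 days at 3.6% → $3438000 × 3.6% × 54/365 = $18310.8822
October 19 – December 31, 2035: 74 days at 3.05% → $3438000 × 3.05% × 74/365 = $21259.0849
Total = $119157.3123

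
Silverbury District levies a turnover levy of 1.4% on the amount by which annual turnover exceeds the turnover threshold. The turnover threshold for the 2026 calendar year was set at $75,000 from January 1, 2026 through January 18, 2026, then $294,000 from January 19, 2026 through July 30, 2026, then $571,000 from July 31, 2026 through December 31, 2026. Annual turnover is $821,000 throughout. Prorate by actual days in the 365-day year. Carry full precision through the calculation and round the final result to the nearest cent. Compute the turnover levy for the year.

$5,893.00

January 1 – January 18, 2026: 18 days, exemption $75,000 → ($821,000 − $75,000) × 1.4% × 18/365 = $515.0466
January 19 – July 30, 2026: 193 days, exemption $294,000 → ($821,000 − $294,000) × 1.4% × 193/365 = $3,901.2438
July 31 – December 31, 2026: 154 days, exemption $571,000 → ($821,000 − $571,000) × 1.4% × 154/365 = $1,476.7123
Total = $5,893.0027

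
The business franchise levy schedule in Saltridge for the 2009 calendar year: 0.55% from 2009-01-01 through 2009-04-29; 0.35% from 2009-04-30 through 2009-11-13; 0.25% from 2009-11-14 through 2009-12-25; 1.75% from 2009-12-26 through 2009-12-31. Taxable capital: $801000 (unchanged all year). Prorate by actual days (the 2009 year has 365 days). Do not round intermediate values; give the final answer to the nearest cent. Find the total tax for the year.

$3417.97

2009-01-01 to 2009-04-29: 119 days at 0.55% → $801000 × 0.55% × 119/365 = $1436.3137
2009-04-30 to 2009-11-13: 198 days at 0.35% → $801000 × 0.35% × 198/365 = $1520.8027
2009-11-14 to 2009-12-25: 42 days at 0.25% → $801000 × 0.25% × 42/365 = $230.4247
2009-12-26 to 2009-12-31: 6 days at 1.75% → $801000 × 1.75% × 6/365 = $230.4247
Total = $3417.9658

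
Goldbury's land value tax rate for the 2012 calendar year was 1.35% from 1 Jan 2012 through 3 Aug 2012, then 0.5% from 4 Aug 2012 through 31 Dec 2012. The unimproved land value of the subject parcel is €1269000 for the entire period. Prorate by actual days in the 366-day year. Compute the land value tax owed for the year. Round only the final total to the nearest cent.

1 Jan – 3 Aug 2012: 216 days at 1.35% → €1269000 × 1.35% × 216/366 = €10110.3934
4 Aug – 31 Dec 2012: 150 days at 0.5% → €1269000 × 0.5% × 150/366 = €2600.4098
Total = €12710.8033

€12710.80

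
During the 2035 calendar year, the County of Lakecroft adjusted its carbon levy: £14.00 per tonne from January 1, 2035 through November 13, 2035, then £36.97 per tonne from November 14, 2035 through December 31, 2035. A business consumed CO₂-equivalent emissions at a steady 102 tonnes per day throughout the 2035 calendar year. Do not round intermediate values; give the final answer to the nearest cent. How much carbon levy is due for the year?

January 1 – November 13, 2035: 317 days × 102 tonnes/day = 32,334 tonnes at £14.00/tonne → £452,676.00
November 14 – December 31, 2035: 48 days × 102 tonnes/day = 4,896 tonnes at £36.97/tonne → £181,005.12

£633,681.12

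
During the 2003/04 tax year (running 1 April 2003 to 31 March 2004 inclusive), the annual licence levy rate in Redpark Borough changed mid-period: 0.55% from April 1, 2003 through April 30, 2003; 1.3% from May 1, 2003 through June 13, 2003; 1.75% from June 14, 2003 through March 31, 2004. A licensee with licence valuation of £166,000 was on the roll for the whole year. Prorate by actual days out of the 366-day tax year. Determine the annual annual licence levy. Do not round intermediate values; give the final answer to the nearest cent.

April 1 – April 30, 2003: 30 days at 0.55% → £166,000 × 0.55% × 30/366 = £74.8361
May 1 – June 13, 2003: 44 days at 1.3% → £166,000 × 1.3% × 44/366 = £259.4317
June 14, 2003 – March 31, 2004: 292 days at 1.75% → £166,000 × 1.75% × 292/366 = £2,317.6503
Total = £2,651.9180

£2,651.92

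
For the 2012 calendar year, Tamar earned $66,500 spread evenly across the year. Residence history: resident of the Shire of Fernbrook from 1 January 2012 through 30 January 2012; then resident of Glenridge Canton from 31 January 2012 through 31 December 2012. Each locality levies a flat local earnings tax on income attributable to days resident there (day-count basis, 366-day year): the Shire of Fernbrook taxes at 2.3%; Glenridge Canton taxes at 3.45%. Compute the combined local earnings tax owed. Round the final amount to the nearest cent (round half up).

$2,231.57

The Shire of Fernbrook, 1 January – 30 January 2012: 30 days → $66,500 × 2.3% × 30/366 = $125.3689
Glenridge Canton, 31 January – 31 December 2012: 336 days → $66,500 × 3.45% × 336/366 = $2,106.1967
Total = $2,231.5656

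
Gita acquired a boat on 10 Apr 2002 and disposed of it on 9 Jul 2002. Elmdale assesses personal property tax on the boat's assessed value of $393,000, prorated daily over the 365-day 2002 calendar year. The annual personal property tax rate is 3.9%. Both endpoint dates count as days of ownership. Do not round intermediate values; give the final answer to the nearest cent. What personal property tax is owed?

Days held (10 Apr – 9 Jul 2002): 91 out of 365
Tax = $393,000 × 3.9% × 91/365 = $3,821.2521

$3,821.25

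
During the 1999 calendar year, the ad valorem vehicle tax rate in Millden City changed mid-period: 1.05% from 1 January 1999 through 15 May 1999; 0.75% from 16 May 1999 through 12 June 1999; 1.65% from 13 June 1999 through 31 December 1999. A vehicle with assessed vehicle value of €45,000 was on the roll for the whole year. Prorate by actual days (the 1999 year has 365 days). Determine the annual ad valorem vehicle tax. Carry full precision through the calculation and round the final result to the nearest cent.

€611.57

1 January – 15 May 1999: 135 days at 1.05% → €45,000 × 1.05% × 135/365 = €174.7603
16 May – 12 June 1999: 28 days at 0.75% → €45,000 × 0.75% × 28/365 = €25.8904
13 June – 31 December 1999: 202 days at 1.65% → €45,000 × 1.65% × 202/365 = €410.9178
Total = €611.5685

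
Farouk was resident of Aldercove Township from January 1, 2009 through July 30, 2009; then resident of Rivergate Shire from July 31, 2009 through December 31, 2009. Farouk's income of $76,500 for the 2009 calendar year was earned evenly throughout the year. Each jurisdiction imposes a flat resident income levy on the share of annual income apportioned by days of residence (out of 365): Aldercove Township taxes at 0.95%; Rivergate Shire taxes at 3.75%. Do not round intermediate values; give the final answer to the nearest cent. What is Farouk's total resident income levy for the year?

$1,630.50

Aldercove Township, January 1 – July 30, 2009: 211 days → $76,500 × 0.95% × 211/365 = $420.1212
Rivergate Shire, July 31 – December 31, 2009: 154 days → $76,500 × 3.75% × 154/365 = $1,210.3767
Total = $1,630.4979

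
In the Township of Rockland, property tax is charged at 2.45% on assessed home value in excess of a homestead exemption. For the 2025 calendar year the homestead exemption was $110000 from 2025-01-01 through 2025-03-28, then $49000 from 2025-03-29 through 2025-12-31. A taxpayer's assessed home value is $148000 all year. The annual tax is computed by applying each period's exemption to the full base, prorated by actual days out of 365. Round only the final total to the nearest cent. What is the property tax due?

$2069.28

2025-01-01 to 2025-03-28: 87 days, exemption $110000 → ($148000 − $110000) × 2.45% × 87/365 = $221.9096
2025-03-29 to 2025-12-31: 278 days, exemption $49000 → ($148000 − $49000) × 2.45% × 278/365 = $1847.3671
Total = $2069.2767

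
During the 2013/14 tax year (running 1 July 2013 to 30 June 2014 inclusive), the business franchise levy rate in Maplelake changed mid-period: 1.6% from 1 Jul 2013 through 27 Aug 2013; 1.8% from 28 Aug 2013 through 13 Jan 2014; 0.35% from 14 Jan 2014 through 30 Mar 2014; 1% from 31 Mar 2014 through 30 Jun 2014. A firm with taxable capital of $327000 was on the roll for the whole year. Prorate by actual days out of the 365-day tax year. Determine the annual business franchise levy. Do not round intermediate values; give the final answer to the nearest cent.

1 Jul – 27 Aug 2013: 58 days at 1.6% → $327000 × 1.6% × 58/365 = $831.3863
28 Aug 2013 – 13 Jan 2014: 139 days at 1.8% → $327000 × 1.8% × 139/365 = $2241.5178
14 Jan – 30 Mar 2014: 76 days at 0.35% → $327000 × 0.35% × 76/365 = $238.3068
31 Mar – 30 Jun 2014: 92 days at 1% → $327000 × 1% × 92/365 = $824.2192
Total = $4135.4301

$4135.43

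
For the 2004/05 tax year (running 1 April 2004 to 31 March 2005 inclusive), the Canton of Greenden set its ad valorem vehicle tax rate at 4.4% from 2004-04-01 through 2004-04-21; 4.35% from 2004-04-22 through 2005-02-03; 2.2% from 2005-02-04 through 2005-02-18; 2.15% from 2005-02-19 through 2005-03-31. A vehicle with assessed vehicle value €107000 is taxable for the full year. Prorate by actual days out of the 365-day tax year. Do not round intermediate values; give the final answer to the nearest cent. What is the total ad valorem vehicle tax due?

€4298.62

2004-04-01 to 2004-04-21: 21 days at 4.4% → €107000 × 4.4% × 21/365 = €270.8712
2004-04-22 to 2005-02-03: 288 days at 4.35% → €107000 × 4.35% × 288/365 = €3672.5918
2005-02-04 to 2005-02-18: 15 days at 2.2% → €107000 × 2.2% × 15/365 = €96.7397
2005-02-19 to 2005-03-31: 41 days at 2.15% → €107000 × 2.15% × 41/365 = €258.4123
Total = €4298.6151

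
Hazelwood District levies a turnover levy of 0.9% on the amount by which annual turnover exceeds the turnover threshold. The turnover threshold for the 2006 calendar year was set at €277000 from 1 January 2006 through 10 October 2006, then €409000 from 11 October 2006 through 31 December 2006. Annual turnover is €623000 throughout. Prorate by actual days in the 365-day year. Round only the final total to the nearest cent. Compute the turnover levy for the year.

1 January – 10 October 2006: 283 days, exemption €277000 → (€623000 − €277000) × 0.9% × 283/365 = €2414.4164
11 October – 31 December 2006: 82 days, exemption €409000 → (€623000 − €409000) × 0.9% × 82/365 = €432.6904
Total = €2847.1068

€2847.11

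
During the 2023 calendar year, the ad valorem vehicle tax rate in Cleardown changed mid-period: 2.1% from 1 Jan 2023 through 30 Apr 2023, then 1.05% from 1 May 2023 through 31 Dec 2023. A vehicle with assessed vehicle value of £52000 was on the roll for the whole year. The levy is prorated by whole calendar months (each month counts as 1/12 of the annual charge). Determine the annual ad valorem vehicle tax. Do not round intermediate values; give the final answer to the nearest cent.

1 Jan – 30 Apr 2023: 4 months at 2.1% → £52000 × 2.1% × 4/12 = £364.0000
1 May – 31 Dec 2023: 8 months at 1.05% → £52000 × 1.05% × 8/12 = £364.0000
Total = £728.0000

£728.00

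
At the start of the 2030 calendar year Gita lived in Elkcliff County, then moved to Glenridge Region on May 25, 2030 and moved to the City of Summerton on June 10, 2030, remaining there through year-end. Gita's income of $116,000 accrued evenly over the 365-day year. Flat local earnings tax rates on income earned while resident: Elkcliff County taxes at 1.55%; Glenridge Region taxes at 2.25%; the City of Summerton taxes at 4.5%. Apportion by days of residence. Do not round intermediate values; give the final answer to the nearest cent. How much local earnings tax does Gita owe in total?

Elkcliff County, January 1 – May 24, 2030: 144 days → $116,000 × 1.55% × 144/365 = $709.3479
Glenridge Region, May 25 – June 9, 2030: 16 days → $116,000 × 2.25% × 16/365 = $114.4110
The City of Summerton, June 10 – December 31, 2030: 205 days → $116,000 × 4.5% × 205/365 = $2,931.7808
Total = $3,755.5397

$3,755.54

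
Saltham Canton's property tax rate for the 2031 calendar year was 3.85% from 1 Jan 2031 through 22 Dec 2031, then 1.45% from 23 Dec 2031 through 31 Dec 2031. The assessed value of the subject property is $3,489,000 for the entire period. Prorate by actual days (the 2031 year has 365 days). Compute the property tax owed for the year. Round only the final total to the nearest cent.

1 Jan – 22 Dec 2031: 356 days at 3.85% → $3,489,000 × 3.85% × 356/365 = $131,014.3397
23 Dec – 31 Dec 2031: 9 days at 1.45% → $3,489,000 × 1.45% × 9/365 = $1,247.4370
Total = $132,261.7767

$132,261.78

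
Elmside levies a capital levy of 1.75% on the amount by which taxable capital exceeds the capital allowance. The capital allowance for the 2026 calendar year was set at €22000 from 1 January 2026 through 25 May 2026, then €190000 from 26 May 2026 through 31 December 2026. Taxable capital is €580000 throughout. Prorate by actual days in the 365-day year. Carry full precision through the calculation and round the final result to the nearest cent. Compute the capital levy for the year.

€7992.95

1 January – 25 May 2026: 145 days, exemption €22000 → (€580000 − €22000) × 1.75% × 145/365 = €3879.2466
26 May – 31 December 2026: 220 days, exemption €190000 → (€580000 − €190000) × 1.75% × 220/365 = €4113.6986
Total = €7992.9452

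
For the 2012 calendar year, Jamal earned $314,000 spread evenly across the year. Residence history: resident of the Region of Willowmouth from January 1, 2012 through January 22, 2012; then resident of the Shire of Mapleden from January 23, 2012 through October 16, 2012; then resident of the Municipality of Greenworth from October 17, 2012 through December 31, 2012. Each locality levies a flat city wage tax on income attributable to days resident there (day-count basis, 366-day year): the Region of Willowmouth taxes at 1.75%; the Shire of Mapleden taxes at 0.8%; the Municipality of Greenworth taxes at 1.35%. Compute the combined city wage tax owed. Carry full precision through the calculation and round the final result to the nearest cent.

$3,049.92

The Region of Willowmouth, January 1 – January 22, 2012: 22 days → $314,000 × 1.75% × 22/366 = $330.3005
The Shire of Mapleden, January 23 – October 16, 2012: 268 days → $314,000 × 0.8% × 268/366 = $1,839.3880
The Municipality of Greenworth, October 17 – December 31, 2012: 76 days → $314,000 × 1.35% × 76/366 = $880.2295
Total = $3,049.9180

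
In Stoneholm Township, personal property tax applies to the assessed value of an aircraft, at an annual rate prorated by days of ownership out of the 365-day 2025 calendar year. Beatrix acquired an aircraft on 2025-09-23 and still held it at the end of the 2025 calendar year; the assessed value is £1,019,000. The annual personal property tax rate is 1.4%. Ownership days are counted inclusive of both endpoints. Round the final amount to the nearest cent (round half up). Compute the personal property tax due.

£3,908.49

Days held (2025-09-23 to 2025-12-31): 100 out of 365
Tax = £1,019,000 × 1.4% × 100/365 = £3,908.4932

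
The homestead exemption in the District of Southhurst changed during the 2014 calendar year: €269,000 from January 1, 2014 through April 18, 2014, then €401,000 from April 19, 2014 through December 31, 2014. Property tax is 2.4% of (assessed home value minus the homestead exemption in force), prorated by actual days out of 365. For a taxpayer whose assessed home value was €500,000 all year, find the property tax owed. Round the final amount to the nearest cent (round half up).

January 1 – April 18, 2014: 108 days, exemption €269,000 → (€500,000 − €269,000) × 2.4% × 108/365 = €1,640.4164
April 19 – December 31, 2014: 257 days, exemption €401,000 → (€500,000 − €401,000) × 2.4% × 257/365 = €1,672.9644
Total = €3,313.3808

€3,313.38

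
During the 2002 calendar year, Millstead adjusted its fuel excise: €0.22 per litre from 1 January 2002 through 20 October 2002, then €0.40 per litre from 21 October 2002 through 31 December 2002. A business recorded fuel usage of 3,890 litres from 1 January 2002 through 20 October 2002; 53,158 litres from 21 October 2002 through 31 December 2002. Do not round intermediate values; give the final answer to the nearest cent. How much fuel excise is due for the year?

1 January – 20 October 2002: 3,890 litres at €0.22/litre → €855.80
21 October – 31 December 2002: 53,158 litres at €0.40/litre → €21263.20

€22119.00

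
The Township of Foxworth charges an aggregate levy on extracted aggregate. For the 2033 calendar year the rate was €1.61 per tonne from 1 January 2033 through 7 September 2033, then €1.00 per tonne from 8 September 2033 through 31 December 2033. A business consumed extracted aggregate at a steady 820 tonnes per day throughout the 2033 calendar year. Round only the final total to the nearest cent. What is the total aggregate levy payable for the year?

€424,350.00

1 January – 7 September 2033: 250 days × 820 tonnes/day = 205,000 tonnes at €1.61/tonne → €330,050.00
8 September – 31 December 2033: 115 days × 820 tonnes/day = 94,300 tonnes at €1.00/tonne → €94,300.00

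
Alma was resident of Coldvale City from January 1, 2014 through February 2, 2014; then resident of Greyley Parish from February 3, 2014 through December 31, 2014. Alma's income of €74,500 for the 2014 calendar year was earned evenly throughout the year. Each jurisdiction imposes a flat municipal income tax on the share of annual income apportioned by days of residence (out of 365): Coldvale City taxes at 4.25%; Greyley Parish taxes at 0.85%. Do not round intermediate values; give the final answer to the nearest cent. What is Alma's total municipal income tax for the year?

€862.26

Coldvale City, January 1 – February 2, 2014: 33 days → €74,500 × 4.25% × 33/365 = €286.2637
Greyley Parish, February 3 – December 31, 2014: 332 days → €74,500 × 0.85% × 332/365 = €575.9973
Total = €862.2610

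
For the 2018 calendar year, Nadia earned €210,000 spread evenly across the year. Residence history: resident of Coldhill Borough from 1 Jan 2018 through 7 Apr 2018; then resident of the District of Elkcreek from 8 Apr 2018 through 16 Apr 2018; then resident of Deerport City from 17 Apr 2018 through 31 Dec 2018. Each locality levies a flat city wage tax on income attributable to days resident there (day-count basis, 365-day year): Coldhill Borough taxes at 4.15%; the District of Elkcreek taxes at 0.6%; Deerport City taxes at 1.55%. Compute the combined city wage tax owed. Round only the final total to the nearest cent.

€4,656.82

Coldhill Borough, 1 Jan – 7 Apr 2018: 97 days → €210,000 × 4.15% × 97/365 = €2,316.0411
The District of Elkcreek, 8 Apr – 16 Apr 2018: 9 days → €210,000 × 0.6% × 9/365 = €31.0685
Deerport City, 17 Apr – 31 Dec 2018: 259 days → €210,000 × 1.55% × 259/365 = €2,309.7123
Total = €4,656.8219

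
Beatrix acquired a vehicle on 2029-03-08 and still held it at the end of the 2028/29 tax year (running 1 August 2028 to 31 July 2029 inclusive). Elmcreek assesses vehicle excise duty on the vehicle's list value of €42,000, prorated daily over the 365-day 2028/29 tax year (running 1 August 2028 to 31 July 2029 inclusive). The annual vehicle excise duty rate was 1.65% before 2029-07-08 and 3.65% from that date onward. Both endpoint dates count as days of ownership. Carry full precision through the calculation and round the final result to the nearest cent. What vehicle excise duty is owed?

€332.43

2029-03-08 to 2029-07-07: 122 days at 1.65% → €42,000 × 1.65% × 122/365 = €231.6329
2029-07-08 to 2029-07-31: 24 days at 3.65% → €42,000 × 3.65% × 24/365 = €100.8000
Total = €332.4329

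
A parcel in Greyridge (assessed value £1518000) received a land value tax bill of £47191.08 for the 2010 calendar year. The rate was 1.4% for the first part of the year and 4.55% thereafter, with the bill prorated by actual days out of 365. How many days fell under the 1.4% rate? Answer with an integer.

Let d = days at the first rate; then 365 − d days at the second rate.
£1518000 × [1.4%·d + 4.55%·(365−d)] / 365 = £47191.08
Solving gives d = 167, so the new rate took effect on 17 June 2010.

167 days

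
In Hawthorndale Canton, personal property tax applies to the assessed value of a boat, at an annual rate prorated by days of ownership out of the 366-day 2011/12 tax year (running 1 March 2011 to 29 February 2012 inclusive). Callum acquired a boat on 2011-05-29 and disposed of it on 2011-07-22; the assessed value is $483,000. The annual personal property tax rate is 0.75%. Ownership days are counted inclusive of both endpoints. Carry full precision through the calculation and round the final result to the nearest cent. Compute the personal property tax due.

Days held (2011-05-29 to 2011-07-22): 55 out of 366
Tax = $483,000 × 0.75% × 55/366 = $544.3648

$544.36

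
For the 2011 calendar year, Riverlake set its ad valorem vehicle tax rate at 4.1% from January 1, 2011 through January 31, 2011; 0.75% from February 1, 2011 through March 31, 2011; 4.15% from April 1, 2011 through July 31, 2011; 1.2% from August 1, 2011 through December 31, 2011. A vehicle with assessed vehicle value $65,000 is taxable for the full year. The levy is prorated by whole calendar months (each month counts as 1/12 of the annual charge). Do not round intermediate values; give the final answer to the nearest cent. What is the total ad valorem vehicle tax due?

January 1 – January 31, 2011: 1 month at 4.1% → $65,000 × 4.1% × 1/12 = $222.0833
February 1 – March 31, 2011: 2 months at 0.75% → $65,000 × 0.75% × 2/12 = $81.2500
April 1 – July 31, 2011: 4 months at 4.15% → $65,000 × 4.15% × 4/12 = $899.1667
August 1 – December 31, 2011: 5 months at 1.2% → $65,000 × 1.2% × 5/12 = $325.0000
Total = $1,527.5000

$1,527.50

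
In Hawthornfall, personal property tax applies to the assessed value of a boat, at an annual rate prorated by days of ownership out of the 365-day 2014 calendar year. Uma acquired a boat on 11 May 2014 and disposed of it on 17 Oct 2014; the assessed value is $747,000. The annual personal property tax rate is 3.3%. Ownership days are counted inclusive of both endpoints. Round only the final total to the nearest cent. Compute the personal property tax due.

Days held (11 May – 17 Oct 2014): 160 out of 365
Tax = $747,000 × 3.3% × 160/365 = $10,805.9178

$10,805.92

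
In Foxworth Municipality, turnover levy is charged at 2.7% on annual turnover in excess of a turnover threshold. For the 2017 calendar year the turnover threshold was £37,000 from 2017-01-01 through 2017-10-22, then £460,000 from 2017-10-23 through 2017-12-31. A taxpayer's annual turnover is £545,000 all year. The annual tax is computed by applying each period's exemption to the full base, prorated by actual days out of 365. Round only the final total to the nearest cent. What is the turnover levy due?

£11,525.67

2017-01-01 to 2017-10-22: 295 days, exemption £37,000 → (£545,000 − £37,000) × 2.7% × 295/365 = £11,085.5342
2017-10-23 to 2017-12-31: 70 days, exemption £460,000 → (£545,000 − £460,000) × 2.7% × 70/365 = £440.1370
Total = £11,525.6712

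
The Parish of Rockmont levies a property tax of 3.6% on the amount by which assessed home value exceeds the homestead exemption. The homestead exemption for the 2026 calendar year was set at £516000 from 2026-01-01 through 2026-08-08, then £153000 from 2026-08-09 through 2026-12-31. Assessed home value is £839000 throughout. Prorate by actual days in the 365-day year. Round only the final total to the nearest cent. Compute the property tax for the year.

2026-01-01 to 2026-08-08: 220 days, exemption £516000 → (£839000 − £516000) × 3.6% × 220/365 = £7008.6575
2026-08-09 to 2026-12-31: 145 days, exemption £153000 → (£839000 − £153000) × 3.6% × 145/365 = £9810.7397
Total = £16819.3973

£16819.40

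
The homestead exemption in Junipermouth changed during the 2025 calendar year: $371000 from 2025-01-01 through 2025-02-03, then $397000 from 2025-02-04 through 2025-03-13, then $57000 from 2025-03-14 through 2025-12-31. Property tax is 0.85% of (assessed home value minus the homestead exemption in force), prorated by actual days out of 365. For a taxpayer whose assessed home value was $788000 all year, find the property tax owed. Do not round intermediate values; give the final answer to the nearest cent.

$5664.00

2025-01-01 to 2025-02-03: 34 days, exemption $371000 → ($788000 − $371000) × 0.85% × 34/365 = $330.1726
2025-02-04 to 2025-03-13: 38 days, exemption $397000 → ($788000 − $397000) × 0.85% × 38/365 = $346.0082
2025-03-14 to 2025-12-31: 293 days, exemption $57000 → ($788000 − $57000) × 0.85% × 293/365 = $4987.8233
Total = $5664.0041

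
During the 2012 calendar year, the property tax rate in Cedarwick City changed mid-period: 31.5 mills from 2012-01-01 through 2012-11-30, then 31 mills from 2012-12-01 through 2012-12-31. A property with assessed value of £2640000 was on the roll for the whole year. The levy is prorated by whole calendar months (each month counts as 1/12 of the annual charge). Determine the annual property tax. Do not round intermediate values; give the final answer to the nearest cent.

2012-01-01 to 2012-11-30: 11 months at 31.5 mills → £2640000 × 3.15% × 11/12 = £76230.0000
2012-12-01 to 2012-12-31: 1 month at 31 mills → £2640000 × 3.1% × 1/12 = £6820.0000
Total = £83050.0000

£83050.00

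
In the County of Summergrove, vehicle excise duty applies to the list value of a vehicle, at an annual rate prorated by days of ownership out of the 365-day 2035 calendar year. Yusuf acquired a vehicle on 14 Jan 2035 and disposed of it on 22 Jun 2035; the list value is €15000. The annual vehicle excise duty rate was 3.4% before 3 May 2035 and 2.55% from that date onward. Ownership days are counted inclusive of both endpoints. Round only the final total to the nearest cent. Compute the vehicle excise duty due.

14 Jan – 2 May 2035: 109 days at 3.4% → €15000 × 3.4% × 109/365 = €152.3014
3 May – 22 Jun 2035: 51 days at 2.55% → €15000 × 2.55% × 51/365 = €53.4452
Total = €205.7466

€205.75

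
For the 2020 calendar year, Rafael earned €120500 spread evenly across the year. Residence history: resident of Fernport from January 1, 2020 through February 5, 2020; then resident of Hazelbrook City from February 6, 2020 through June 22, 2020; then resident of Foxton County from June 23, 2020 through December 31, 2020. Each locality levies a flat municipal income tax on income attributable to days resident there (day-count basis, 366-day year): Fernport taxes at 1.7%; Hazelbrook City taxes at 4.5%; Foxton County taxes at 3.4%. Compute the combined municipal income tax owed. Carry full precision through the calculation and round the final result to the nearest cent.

Fernport, January 1 – February 5, 2020: 36 days → €120500 × 1.7% × 36/366 = €201.4918
Hazelbrook City, February 6 – June 22, 2020: 138 days → €120500 × 4.5% × 138/366 = €2044.5492
Foxton County, June 23 – December 31, 2020: 192 days → €120500 × 3.4% × 192/366 = €2149.2459
Total = €4395.2869

€4395.29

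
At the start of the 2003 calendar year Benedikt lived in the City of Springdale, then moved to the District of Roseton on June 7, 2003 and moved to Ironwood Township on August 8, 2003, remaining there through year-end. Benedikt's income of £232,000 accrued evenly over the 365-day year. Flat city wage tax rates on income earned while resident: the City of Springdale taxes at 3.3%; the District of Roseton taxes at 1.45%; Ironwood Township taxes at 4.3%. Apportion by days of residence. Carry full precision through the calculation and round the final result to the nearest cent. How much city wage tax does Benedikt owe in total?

The City of Springdale, January 1 – June 6, 2003: 157 days → £232,000 × 3.3% × 157/365 = £3,293.1288
The District of Roseton, June 7 – August 7, 2003: 62 days → £232,000 × 1.45% × 62/365 = £571.4192
Ironwood Township, August 8 – December 31, 2003: 146 days → £232,000 × 4.3% × 146/365 = £3,990.4000
Total = £7,854.9479

£7,854.95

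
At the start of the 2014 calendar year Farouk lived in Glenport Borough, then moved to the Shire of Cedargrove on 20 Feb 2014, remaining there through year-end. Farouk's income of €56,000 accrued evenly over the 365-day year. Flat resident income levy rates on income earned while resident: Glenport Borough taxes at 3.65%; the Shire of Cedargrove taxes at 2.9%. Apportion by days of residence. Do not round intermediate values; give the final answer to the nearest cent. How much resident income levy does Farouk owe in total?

€1,681.53

Glenport Borough, 1 Jan – 19 Feb 2014: 50 days → €56,000 × 3.65% × 50/365 = €280.0000
The Shire of Cedargrove, 20 Feb – 31 Dec 2014: 315 days → €56,000 × 2.9% × 315/365 = €1,401.5342
Total = €1,681.5342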